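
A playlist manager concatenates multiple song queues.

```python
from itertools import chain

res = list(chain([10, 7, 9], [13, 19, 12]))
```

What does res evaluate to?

Step 1: chain() concatenates iterables: [10, 7, 9] + [13, 19, 12].
Therefore res = [10, 7, 9, 13, 19, 12].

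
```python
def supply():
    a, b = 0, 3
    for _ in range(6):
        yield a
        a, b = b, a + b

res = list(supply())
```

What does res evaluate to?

Step 1: Fibonacci-like sequence starting with a=0, b=3:
  Iteration 1: yield a=0, then a,b = 3,3
  Iteration 2: yield a=3, then a,b = 3,6
  Iteration 3: yield a=3, then a,b = 6,9
  Iteration 4: yield a=6, then a,b = 9,15
  Iteration 5: yield a=9, then a,b = 15,24
  Iteration 6: yield a=15, then a,b = 24,39
Therefore res = [0, 3, 3, 6, 9, 15].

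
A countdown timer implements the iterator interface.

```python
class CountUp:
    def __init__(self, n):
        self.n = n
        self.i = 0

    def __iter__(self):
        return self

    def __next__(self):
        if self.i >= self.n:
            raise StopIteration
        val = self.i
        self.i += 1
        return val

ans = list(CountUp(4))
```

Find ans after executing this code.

Step 1: CountUp(4) creates an iterator counting 0 to 3.
Step 2: list() consumes all values: [0, 1, 2, 3].
Therefore ans = [0, 1, 2, 3].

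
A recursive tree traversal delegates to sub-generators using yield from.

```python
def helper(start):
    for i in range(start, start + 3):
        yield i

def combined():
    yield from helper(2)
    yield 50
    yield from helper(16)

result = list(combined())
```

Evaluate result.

Step 1: combined() delegates to helper(2):
  yield 2
  yield 3
  yield 4
Step 2: yield 50
Step 3: Delegates to helper(16):
  yield 16
  yield 17
  yield 18
Therefore result = [2, 3, 4, 50, 16, 17, 18].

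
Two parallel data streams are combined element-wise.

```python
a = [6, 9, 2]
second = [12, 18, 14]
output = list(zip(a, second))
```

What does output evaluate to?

Step 1: zip pairs elements at same index:
  Index 0: (6, 12)
  Index 1: (9, 18)
  Index 2: (2, 14)
Therefore output = [(6, 12), (9, 18), (2, 14)].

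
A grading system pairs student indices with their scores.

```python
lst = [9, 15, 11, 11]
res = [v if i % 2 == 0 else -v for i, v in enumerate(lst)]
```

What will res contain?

Step 1: For each (i, v), keep v if i is even, negate if odd:
  i=0 (even): keep 9
  i=1 (odd): negate to -15
  i=2 (even): keep 11
  i=3 (odd): negate to -11
Therefore res = [9, -15, 11, -11].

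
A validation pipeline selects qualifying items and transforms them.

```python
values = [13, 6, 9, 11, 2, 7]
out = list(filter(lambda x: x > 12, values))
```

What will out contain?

Step 1: Filter elements > 12:
  13: kept
  6: removed
  9: removed
  11: removed
  2: removed
  7: removed
Therefore out = [13].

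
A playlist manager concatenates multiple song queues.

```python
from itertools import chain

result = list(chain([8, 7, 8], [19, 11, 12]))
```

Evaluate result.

Step 1: chain() concatenates iterables: [8, 7, 8] + [19, 11, 12].
Therefore result = [8, 7, 8, 19, 11, 12].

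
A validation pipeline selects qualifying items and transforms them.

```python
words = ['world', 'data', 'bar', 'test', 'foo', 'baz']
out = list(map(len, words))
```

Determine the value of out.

Step 1: Map len() to each word:
  'world' -> 5
  'data' -> 4
  'bar' -> 3
  'test' -> 4
  'foo' -> 3
  'baz' -> 3
Therefore out = [5, 4, 3, 4, 3, 3].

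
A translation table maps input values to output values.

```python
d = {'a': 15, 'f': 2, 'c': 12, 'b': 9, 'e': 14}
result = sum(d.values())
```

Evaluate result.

Step 1: d.values() = [15, 2, 12, 9, 14].
Step 2: sum = 52.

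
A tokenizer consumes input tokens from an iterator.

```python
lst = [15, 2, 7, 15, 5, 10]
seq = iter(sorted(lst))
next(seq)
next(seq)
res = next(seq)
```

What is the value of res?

Step 1: sorted([15, 2, 7, 15, 5, 10]) = [2, 5, 7, 10, 15, 15].
Step 2: Create iterator and skip 2 elements.
Step 3: next() returns 7.
Therefore res = 7.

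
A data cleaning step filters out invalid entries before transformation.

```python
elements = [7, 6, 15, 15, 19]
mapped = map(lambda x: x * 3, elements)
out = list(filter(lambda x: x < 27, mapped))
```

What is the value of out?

Step 1: Map x * 3:
  7 -> 21
  6 -> 18
  15 -> 45
  15 -> 45
  19 -> 57
Step 2: Filter for < 27:
  21: kept
  18: kept
  45: removed
  45: removed
  57: removed
Therefore out = [21, 18].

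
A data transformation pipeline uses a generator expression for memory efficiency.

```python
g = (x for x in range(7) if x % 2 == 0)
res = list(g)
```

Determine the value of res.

Step 1: Filter range(7) keeping only even values:
  x=0: even, included
  x=1: odd, excluded
  x=2: even, included
  x=3: odd, excluded
  x=4: even, included
  x=5: odd, excluded
  x=6: even, included
Therefore res = [0, 2, 4, 6].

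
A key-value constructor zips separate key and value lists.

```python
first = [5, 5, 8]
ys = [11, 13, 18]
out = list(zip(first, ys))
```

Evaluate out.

Step 1: zip pairs elements at same index:
  Index 0: (5, 11)
  Index 1: (5, 13)
  Index 2: (8, 18)
Therefore out = [(5, 11), (5, 13), (8, 18)].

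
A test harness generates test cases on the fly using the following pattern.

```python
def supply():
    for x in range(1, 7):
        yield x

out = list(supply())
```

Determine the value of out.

Step 1: The generator yields each value from range(1, 7).
Step 2: list() consumes all yields: [1, 2, 3, 4, 5, 6].
Therefore out = [1, 2, 3, 4, 5, 6].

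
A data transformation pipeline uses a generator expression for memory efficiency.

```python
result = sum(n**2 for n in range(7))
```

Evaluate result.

Step 1: Compute n**2 for each n in range(7):
  n=0: 0**2 = 0
  n=1: 1**2 = 1
  n=2: 2**2 = 4
  n=3: 3**2 = 9
  n=4: 4**2 = 16
  n=5: 5**2 = 25
  n=6: 6**2 = 36
Step 2: sum = 0 + 1 + 4 + 9 + 16 + 25 + 36 = 91.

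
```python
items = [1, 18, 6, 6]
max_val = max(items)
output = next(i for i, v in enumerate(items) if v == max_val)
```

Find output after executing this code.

Step 1: max([1, 18, 6, 6]) = 18.
Step 2: Find first index where value == 18:
  Index 0: 1 != 18
  Index 1: 18 == 18, found!
Therefore output = 1.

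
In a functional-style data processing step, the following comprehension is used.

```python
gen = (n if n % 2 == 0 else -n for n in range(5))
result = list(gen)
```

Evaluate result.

Step 1: For each n in range(5), yield n if even, else -n:
  n=0: even, yield 0
  n=1: odd, yield -1
  n=2: even, yield 2
  n=3: odd, yield -3
  n=4: even, yield 4
Therefore result = [0, -1, 2, -3, 4].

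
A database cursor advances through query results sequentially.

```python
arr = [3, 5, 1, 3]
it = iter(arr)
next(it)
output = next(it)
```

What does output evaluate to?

Step 1: Create iterator over [3, 5, 1, 3].
Step 2: next() consumes 3.
Step 3: next() returns 5.
Therefore output = 5.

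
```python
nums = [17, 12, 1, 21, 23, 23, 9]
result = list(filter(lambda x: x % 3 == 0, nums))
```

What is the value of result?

Step 1: Filter elements divisible by 3:
  17 % 3 = 2: removed
  12 % 3 = 0: kept
  1 % 3 = 1: removed
  21 % 3 = 0: kept
  23 % 3 = 2: removed
  23 % 3 = 2: removed
  9 % 3 = 0: kept
Therefore result = [12, 21, 9].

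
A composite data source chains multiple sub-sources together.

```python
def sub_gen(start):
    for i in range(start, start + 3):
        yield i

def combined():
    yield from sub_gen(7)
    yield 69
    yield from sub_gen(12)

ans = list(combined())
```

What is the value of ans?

Step 1: combined() delegates to sub_gen(7):
  yield 7
  yield 8
  yield 9
Step 2: yield 69
Step 3: Delegates to sub_gen(12):
  yield 12
  yield 13
  yield 14
Therefore ans = [7, 8, 9, 69, 12, 13, 14].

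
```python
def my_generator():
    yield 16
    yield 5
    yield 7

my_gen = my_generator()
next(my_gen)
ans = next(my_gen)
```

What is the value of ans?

Step 1: my_generator() creates a generator.
Step 2: next(my_gen) yields 16 (consumed and discarded).
Step 3: next(my_gen) yields 5, assigned to ans.
Therefore ans = 5.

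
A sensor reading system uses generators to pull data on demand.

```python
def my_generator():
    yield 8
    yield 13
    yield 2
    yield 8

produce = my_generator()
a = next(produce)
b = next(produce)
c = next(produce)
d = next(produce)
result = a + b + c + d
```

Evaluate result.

Step 1: Create generator and consume all values:
  a = next(produce) = 8
  b = next(produce) = 13
  c = next(produce) = 2
  d = next(produce) = 8
Step 2: result = 8 + 13 + 2 + 8 = 31.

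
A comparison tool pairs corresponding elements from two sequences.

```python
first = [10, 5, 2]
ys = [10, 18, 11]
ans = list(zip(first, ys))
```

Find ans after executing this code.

Step 1: zip pairs elements at same index:
  Index 0: (10, 10)
  Index 1: (5, 18)
  Index 2: (2, 11)
Therefore ans = [(10, 10), (5, 18), (2, 11)].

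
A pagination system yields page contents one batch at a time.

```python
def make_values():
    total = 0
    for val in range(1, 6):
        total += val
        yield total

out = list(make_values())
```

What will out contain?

Step 1: Generator accumulates running sum:
  val=1: total = 1, yield 1
  val=2: total = 3, yield 3
  val=3: total = 6, yield 6
  val=4: total = 10, yield 10
  val=5: total = 15, yield 15
Therefore out = [1, 3, 6, 10, 15].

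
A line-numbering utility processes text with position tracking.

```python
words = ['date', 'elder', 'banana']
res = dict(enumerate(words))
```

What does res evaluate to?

Step 1: enumerate pairs indices with words:
  0 -> 'date'
  1 -> 'elder'
  2 -> 'banana'
Therefore res = {0: 'date', 1: 'elder', 2: 'banana'}.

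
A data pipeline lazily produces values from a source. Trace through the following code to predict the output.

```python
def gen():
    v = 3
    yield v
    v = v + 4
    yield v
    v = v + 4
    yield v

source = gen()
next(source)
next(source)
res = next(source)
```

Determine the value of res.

Step 1: Trace through generator execution:
  Yield 1: v starts at 3, yield 3
  Yield 2: v = 3 + 4 = 7, yield 7
  Yield 3: v = 7 + 4 = 11, yield 11
Step 2: First next() gets 3, second next() gets the second value, third next() yields 11.
Therefore res = 11.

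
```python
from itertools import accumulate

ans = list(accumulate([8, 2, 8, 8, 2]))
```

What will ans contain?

Step 1: accumulate computes running sums:
  + 8 = 8
  + 2 = 10
  + 8 = 18
  + 8 = 26
  + 2 = 28
Therefore ans = [8, 10, 18, 26, 28].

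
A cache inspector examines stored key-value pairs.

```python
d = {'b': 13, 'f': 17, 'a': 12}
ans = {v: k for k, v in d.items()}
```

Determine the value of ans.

Step 1: Invert dict (swap keys and values):
  'b': 13 -> 13: 'b'
  'f': 17 -> 17: 'f'
  'a': 12 -> 12: 'a'
Therefore ans = {13: 'b', 17: 'f', 12: 'a'}.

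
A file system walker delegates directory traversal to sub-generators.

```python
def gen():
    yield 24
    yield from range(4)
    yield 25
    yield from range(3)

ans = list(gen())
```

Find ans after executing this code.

Step 1: Trace yields in order:
  yield 24
  yield 0
  yield 1
  yield 2
  yield 3
  yield 25
  yield 0
  yield 1
  yield 2
Therefore ans = [24, 0, 1, 2, 3, 25, 0, 1, 2].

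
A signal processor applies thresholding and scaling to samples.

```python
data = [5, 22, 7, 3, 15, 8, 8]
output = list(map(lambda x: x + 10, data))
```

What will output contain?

Step 1: Apply lambda x: x + 10 to each element:
  5 -> 15
  22 -> 32
  7 -> 17
  3 -> 13
  15 -> 25
  8 -> 18
  8 -> 18
Therefore output = [15, 32, 17, 13, 25, 18, 18].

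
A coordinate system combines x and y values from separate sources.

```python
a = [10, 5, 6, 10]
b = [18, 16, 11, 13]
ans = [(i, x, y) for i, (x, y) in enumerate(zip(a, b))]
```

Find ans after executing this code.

Step 1: enumerate(zip(a, b)) gives index with paired elements:
  i=0: (10, 18)
  i=1: (5, 16)
  i=2: (6, 11)
  i=3: (10, 13)
Therefore ans = [(0, 10, 18), (1, 5, 16), (2, 6, 11), (3, 10, 13)].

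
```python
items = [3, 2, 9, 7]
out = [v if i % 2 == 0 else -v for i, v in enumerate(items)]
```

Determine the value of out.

Step 1: For each (i, v), keep v if i is even, negate if odd:
  i=0 (even): keep 3
  i=1 (odd): negate to -2
  i=2 (even): keep 9
  i=3 (odd): negate to -7
Therefore out = [3, -2, 9, -7].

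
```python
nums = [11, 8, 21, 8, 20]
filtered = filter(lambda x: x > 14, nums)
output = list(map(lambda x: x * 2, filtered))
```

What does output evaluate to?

Step 1: Filter nums for elements > 14:
  11: removed
  8: removed
  21: kept
  8: removed
  20: kept
Step 2: Map x * 2 on filtered [21, 20]:
  21 -> 42
  20 -> 40
Therefore output = [42, 40].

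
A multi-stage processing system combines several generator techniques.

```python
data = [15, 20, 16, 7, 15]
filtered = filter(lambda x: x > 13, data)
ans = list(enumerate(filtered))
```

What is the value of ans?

Step 1: Filter [15, 20, 16, 7, 15] for > 13: [15, 20, 16, 15].
Step 2: enumerate re-indexes from 0: [(0, 15), (1, 20), (2, 16), (3, 15)].
Therefore ans = [(0, 15), (1, 20), (2, 16), (3, 15)].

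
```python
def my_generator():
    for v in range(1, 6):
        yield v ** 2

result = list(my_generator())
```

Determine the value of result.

Step 1: For each v in range(1, 6), yield v**2:
  v=1: yield 1**2 = 1
  v=2: yield 2**2 = 4
  v=3: yield 3**2 = 9
  v=4: yield 4**2 = 16
  v=5: yield 5**2 = 25
Therefore result = [1, 4, 9, 16, 25].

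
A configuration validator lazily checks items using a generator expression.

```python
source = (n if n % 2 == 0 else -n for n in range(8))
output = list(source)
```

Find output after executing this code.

Step 1: For each n in range(8), yield n if even, else -n:
  n=0: even, yield 0
  n=1: odd, yield -1
  n=2: even, yield 2
  n=3: odd, yield -3
  n=4: even, yield 4
  n=5: odd, yield -5
  n=6: even, yield 6
  n=7: odd, yield -7
Therefore output = [0, -1, 2, -3, 4, -5, 6, -7].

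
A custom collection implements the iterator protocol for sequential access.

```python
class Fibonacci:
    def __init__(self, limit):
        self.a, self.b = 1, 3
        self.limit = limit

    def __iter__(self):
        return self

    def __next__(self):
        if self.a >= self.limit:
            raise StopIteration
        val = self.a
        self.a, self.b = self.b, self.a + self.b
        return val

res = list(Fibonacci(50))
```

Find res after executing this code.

Step 1: Fibonacci-like sequence (a=1, b=3) until >= 50:
  Yield 1, then a,b = 3,4
  Yield 3, then a,b = 4,7
  Yield 4, then a,b = 7,11
  Yield 7, then a,b = 11,18
  Yield 11, then a,b = 18,29
  Yield 18, then a,b = 29,47
  Yield 29, then a,b = 47,76
  Yield 47, then a,b = 76,123
Step 2: 76 >= 50, stop.
Therefore res = [1, 3, 4, 7, 11, 18, 29, 47].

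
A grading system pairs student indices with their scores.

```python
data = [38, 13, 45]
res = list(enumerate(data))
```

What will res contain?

Step 1: enumerate pairs each element with its index:
  (0, 38)
  (1, 13)
  (2, 45)
Therefore res = [(0, 38), (1, 13), (2, 45)].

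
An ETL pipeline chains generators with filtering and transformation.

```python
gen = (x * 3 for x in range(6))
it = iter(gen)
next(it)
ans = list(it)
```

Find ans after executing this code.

Step 1: Generator produces [0, 3, 6, 9, 12, 15].
Step 2: next(it) consumes first element (0).
Step 3: list(it) collects remaining: [3, 6, 9, 12, 15].
Therefore ans = [3, 6, 9, 12, 15].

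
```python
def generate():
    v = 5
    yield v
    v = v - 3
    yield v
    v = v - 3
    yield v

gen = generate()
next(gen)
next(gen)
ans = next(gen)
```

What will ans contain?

Step 1: Trace through generator execution:
  Yield 1: v starts at 5, yield 5
  Yield 2: v = 5 - 3 = 2, yield 2
  Yield 3: v = 2 - 3 = -1, yield -1
Step 2: First next() gets 5, second next() gets the second value, third next() yields -1.
Therefore ans = -1.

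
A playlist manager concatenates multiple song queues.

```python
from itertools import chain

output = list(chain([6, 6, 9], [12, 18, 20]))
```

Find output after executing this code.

Step 1: chain() concatenates iterables: [6, 6, 9] + [12, 18, 20].
Therefore output = [6, 6, 9, 12, 18, 20].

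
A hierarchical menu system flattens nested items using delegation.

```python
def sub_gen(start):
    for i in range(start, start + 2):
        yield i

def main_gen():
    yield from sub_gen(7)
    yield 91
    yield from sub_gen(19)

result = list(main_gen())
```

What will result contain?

Step 1: main_gen() delegates to sub_gen(7):
  yield 7
  yield 8
Step 2: yield 91
Step 3: Delegates to sub_gen(19):
  yield 19
  yield 20
Therefore result = [7, 8, 91, 19, 20].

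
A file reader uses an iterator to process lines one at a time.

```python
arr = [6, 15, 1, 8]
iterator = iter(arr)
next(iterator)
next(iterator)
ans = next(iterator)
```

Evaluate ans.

Step 1: Create iterator over [6, 15, 1, 8].
Step 2: next() consumes 6.
Step 3: next() consumes 15.
Step 4: next() returns 1.
Therefore ans = 1.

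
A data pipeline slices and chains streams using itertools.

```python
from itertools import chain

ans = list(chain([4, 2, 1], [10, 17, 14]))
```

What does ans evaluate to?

Step 1: chain() concatenates iterables: [4, 2, 1] + [10, 17, 14].
Therefore ans = [4, 2, 1, 10, 17, 14].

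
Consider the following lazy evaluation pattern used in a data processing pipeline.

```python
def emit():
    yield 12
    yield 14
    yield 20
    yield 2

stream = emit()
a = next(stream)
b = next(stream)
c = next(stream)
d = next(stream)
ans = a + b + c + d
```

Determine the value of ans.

Step 1: Create generator and consume all values:
  a = next(stream) = 12
  b = next(stream) = 14
  c = next(stream) = 20
  d = next(stream) = 2
Step 2: ans = 12 + 14 + 20 + 2 = 48.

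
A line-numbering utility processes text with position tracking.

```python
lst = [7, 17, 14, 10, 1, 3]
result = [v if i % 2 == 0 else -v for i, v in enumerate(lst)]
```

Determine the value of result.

Step 1: For each (i, v), keep v if i is even, negate if odd:
  i=0 (even): keep 7
  i=1 (odd): negate to -17
  i=2 (even): keep 14
  i=3 (odd): negate to -10
  i=4 (even): keep 1
  i=5 (odd): negate to -3
Therefore result = [7, -17, 14, -10, 1, -3].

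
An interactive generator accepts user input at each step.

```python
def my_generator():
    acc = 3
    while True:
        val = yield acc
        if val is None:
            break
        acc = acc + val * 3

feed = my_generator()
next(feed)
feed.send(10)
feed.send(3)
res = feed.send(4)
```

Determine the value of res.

Step 1: next() -> yield acc=3.
Step 2: send(10) -> val=10, acc = 3 + 10*3 = 33, yield 33.
Step 3: send(3) -> val=3, acc = 33 + 3*3 = 42, yield 42.
Step 4: send(4) -> val=4, acc = 42 + 4*3 = 54, yield 54.
Therefore res = 54.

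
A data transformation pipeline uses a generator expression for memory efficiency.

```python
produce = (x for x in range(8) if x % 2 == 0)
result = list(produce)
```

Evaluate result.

Step 1: Filter range(8) keeping only even values:
  x=0: even, included
  x=1: odd, excluded
  x=2: even, included
  x=3: odd, excluded
  x=4: even, included
  x=5: odd, excluded
  x=6: even, included
  x=7: odd, excluded
Therefore result = [0, 2, 4, 6].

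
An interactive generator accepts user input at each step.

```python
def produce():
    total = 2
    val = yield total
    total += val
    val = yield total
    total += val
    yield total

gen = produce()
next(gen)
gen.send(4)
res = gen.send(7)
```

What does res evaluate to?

Step 1: next() -> yield total=2.
Step 2: send(4) -> val=4, total = 2+4 = 6, yield 6.
Step 3: send(7) -> val=7, total = 6+7 = 13, yield 13.
Therefore res = 13.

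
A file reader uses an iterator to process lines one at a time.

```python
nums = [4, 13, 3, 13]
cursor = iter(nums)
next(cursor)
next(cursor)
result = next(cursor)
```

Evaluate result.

Step 1: Create iterator over [4, 13, 3, 13].
Step 2: next() consumes 4.
Step 3: next() consumes 13.
Step 4: next() returns 3.
Therefore result = 3.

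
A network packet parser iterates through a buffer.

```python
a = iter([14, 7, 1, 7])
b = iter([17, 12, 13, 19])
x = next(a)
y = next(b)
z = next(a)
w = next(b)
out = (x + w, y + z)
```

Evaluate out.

Step 1: a iterates [14, 7, 1, 7], b iterates [17, 12, 13, 19].
Step 2: x = next(a) = 14, y = next(b) = 17.
Step 3: z = next(a) = 7, w = next(b) = 12.
Step 4: out = (14 + 12, 17 + 7) = (26, 24).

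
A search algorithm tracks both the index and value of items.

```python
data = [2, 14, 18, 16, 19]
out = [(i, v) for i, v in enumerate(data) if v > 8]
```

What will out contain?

Step 1: Filter enumerate([2, 14, 18, 16, 19]) keeping v > 8:
  (0, 2): 2 <= 8, excluded
  (1, 14): 14 > 8, included
  (2, 18): 18 > 8, included
  (3, 16): 16 > 8, included
  (4, 19): 19 > 8, included
Therefore out = [(1, 14), (2, 18), (3, 16), (4, 19)].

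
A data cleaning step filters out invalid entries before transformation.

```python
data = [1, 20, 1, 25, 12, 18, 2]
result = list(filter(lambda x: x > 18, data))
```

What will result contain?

Step 1: Filter elements > 18:
  1: removed
  20: kept
  1: removed
  25: kept
  12: removed
  18: removed
  2: removed
Therefore result = [20, 25].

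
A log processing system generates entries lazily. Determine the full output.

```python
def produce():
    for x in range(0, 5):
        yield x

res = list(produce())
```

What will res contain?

Step 1: The generator yields each value from range(0, 5).
Step 2: list() consumes all yields: [0, 1, 2, 3, 4].
Therefore res = [0, 1, 2, 3, 4].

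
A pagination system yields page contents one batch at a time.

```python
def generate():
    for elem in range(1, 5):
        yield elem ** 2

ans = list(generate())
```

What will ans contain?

Step 1: For each elem in range(1, 5), yield elem**2:
  elem=1: yield 1**2 = 1
  elem=2: yield 2**2 = 4
  elem=3: yield 3**2 = 9
  elem=4: yield 4**2 = 16
Therefore ans = [1, 4, 9, 16].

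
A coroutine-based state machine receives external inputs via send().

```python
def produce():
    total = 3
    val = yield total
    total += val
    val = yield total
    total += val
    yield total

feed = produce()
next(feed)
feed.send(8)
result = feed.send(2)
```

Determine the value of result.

Step 1: next() -> yield total=3.
Step 2: send(8) -> val=8, total = 3+8 = 11, yield 11.
Step 3: send(2) -> val=2, total = 11+2 = 13, yield 13.
Therefore result = 13.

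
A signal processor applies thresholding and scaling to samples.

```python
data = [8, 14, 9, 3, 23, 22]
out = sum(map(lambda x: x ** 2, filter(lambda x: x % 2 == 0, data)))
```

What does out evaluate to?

Step 1: Filter even numbers from [8, 14, 9, 3, 23, 22]: [8, 14, 22]
Step 2: Square each: [64, 196, 484]
Step 3: Sum = 744.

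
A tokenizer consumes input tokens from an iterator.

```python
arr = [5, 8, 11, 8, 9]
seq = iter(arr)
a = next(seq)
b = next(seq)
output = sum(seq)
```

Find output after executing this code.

Step 1: Create iterator over [5, 8, 11, 8, 9].
Step 2: a = next() = 5, b = next() = 8.
Step 3: sum() of remaining [11, 8, 9] = 28.
Therefore output = 28.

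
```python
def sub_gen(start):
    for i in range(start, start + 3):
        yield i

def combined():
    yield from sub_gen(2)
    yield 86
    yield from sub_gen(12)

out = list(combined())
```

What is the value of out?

Step 1: combined() delegates to sub_gen(2):
  yield 2
  yield 3
  yield 4
Step 2: yield 86
Step 3: Delegates to sub_gen(12):
  yield 12
  yield 13
  yield 14
Therefore out = [2, 3, 4, 86, 12, 13, 14].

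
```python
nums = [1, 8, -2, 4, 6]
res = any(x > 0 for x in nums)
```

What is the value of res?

Step 1: Check x > 0 for each element in [1, 8, -2, 4, 6]:
  1 > 0: True
  8 > 0: True
  -2 > 0: False
  4 > 0: True
  6 > 0: True
Step 2: any() returns True.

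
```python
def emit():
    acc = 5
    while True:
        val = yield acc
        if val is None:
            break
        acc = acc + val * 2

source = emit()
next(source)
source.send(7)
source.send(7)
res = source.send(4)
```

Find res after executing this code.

Step 1: next() -> yield acc=5.
Step 2: send(7) -> val=7, acc = 5 + 7*2 = 19, yield 19.
Step 3: send(7) -> val=7, acc = 19 + 7*2 = 33, yield 33.
Step 4: send(4) -> val=4, acc = 33 + 4*2 = 41, yield 41.
Therefore res = 41.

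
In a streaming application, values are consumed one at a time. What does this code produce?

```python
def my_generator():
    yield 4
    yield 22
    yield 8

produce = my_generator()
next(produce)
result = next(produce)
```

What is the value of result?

Step 1: my_generator() creates a generator.
Step 2: next(produce) yields 4 (consumed and discarded).
Step 3: next(produce) yields 22, assigned to result.
Therefore result = 22.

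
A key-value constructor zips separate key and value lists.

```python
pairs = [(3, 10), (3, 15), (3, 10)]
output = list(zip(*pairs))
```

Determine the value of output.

Step 1: zip(*pairs) transposes: unzips [(3, 10), (3, 15), (3, 10)] into separate sequences.
Step 2: First elements: (3, 3, 3), second elements: (10, 15, 10).
Therefore output = [(3, 3, 3), (10, 15, 10)].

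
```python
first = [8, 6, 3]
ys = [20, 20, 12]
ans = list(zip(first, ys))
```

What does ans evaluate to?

Step 1: zip pairs elements at same index:
  Index 0: (8, 20)
  Index 1: (6, 20)
  Index 2: (3, 12)
Therefore ans = [(8, 20), (6, 20), (3, 12)].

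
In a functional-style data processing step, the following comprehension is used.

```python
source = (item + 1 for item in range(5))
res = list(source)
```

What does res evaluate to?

Step 1: For each item in range(5), compute item+1:
  item=0: 0+1 = 1
  item=1: 1+1 = 2
  item=2: 2+1 = 3
  item=3: 3+1 = 4
  item=4: 4+1 = 5
Therefore res = [1, 2, 3, 4, 5].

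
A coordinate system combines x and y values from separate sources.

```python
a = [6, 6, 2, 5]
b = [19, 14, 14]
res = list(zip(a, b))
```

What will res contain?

Step 1: zip stops at shortest (len(a)=4, len(b)=3):
  Index 0: (6, 19)
  Index 1: (6, 14)
  Index 2: (2, 14)
Step 2: Last element of a (5) has no pair, dropped.
Therefore res = [(6, 19), (6, 14), (2, 14)].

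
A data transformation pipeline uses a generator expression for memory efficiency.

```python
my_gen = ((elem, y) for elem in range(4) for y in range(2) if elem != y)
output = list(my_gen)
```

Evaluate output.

Step 1: Nested generator over range(4) x range(2) where elem != y:
  (0, 0): excluded (elem == y)
  (0, 1): included
  (1, 0): included
  (1, 1): excluded (elem == y)
  (2, 0): included
  (2, 1): included
  (3, 0): included
  (3, 1): included
Therefore output = [(0, 1), (1, 0), (2, 0), (2, 1), (3, 0), (3, 1)].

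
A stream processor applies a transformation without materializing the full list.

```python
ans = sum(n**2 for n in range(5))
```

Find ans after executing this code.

Step 1: Compute n**2 for each n in range(5):
  n=0: 0**2 = 0
  n=1: 1**2 = 1
  n=2: 2**2 = 4
  n=3: 3**2 = 9
  n=4: 4**2 = 16
Step 2: sum = 0 + 1 + 4 + 9 + 16 = 30.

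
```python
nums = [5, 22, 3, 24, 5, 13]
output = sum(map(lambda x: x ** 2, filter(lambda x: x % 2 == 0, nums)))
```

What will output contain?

Step 1: Filter even numbers from [5, 22, 3, 24, 5, 13]: [22, 24]
Step 2: Square each: [484, 576]
Step 3: Sum = 1060.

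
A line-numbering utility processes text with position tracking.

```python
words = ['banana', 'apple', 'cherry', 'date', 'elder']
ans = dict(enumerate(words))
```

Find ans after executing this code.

Step 1: enumerate pairs indices with words:
  0 -> 'banana'
  1 -> 'apple'
  2 -> 'cherry'
  3 -> 'date'
  4 -> 'elder'
Therefore ans = {0: 'banana', 1: 'apple', 2: 'cherry', 3: 'date', 4: 'elder'}.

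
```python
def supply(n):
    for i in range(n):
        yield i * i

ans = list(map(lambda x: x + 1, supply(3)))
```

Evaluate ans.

Step 1: supply(3) yields squares: [0, 1, 4].
Step 2: map adds 1 to each: [1, 2, 5].
Therefore ans = [1, 2, 5].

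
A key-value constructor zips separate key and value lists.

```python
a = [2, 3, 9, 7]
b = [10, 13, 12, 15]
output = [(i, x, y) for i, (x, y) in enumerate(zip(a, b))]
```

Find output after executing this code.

Step 1: enumerate(zip(a, b)) gives index with paired elements:
  i=0: (2, 10)
  i=1: (3, 13)
  i=2: (9, 12)
  i=3: (7, 15)
Therefore output = [(0, 2, 10), (1, 3, 13), (2, 9, 12), (3, 7, 15)].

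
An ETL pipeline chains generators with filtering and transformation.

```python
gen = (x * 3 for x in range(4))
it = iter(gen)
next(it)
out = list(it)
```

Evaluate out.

Step 1: Generator produces [0, 3, 6, 9].
Step 2: next(it) consumes first element (0).
Step 3: list(it) collects remaining: [3, 6, 9].
Therefore out = [3, 6, 9].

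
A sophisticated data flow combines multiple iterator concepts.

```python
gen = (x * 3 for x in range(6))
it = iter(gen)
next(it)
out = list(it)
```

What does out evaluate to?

Step 1: Generator produces [0, 3, 6, 9, 12, 15].
Step 2: next(it) consumes first element (0).
Step 3: list(it) collects remaining: [3, 6, 9, 12, 15].
Therefore out = [3, 6, 9, 12, 15].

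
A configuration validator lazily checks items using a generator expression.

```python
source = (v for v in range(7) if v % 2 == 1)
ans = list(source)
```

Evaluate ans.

Step 1: Filter range(7) keeping only odd values:
  v=0: even, excluded
  v=1: odd, included
  v=2: even, excluded
  v=3: odd, included
  v=4: even, excluded
  v=5: odd, included
  v=6: even, excluded
Therefore ans = [1, 3, 5].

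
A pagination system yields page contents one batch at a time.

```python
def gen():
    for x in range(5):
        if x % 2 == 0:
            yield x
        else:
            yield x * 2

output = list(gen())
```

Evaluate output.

Step 1: For each x in range(5), yield x if even, else x*2:
  x=0 (even): yield 0
  x=1 (odd): yield 1*2 = 2
  x=2 (even): yield 2
  x=3 (odd): yield 3*2 = 6
  x=4 (even): yield 4
Therefore output = [0, 2, 2, 6, 4].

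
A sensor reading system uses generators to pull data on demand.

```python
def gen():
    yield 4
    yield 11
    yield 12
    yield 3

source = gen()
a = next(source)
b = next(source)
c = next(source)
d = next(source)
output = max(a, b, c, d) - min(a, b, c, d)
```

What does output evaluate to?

Step 1: Create generator and consume all values:
  a = next(source) = 4
  b = next(source) = 11
  c = next(source) = 12
  d = next(source) = 3
Step 2: max = 12, min = 3, output = 12 - 3 = 9.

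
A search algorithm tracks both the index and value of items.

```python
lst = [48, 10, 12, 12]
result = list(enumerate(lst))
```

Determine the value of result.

Step 1: enumerate pairs each element with its index:
  (0, 48)
  (1, 10)
  (2, 12)
  (3, 12)
Therefore result = [(0, 48), (1, 10), (2, 12), (3, 12)].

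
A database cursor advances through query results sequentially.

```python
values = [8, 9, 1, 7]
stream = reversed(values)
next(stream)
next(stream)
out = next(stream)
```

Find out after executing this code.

Step 1: reversed([8, 9, 1, 7]) gives iterator: [7, 1, 9, 8].
Step 2: First next() = 7, second next() = 1.
Step 3: Third next() = 9.
Therefore out = 9.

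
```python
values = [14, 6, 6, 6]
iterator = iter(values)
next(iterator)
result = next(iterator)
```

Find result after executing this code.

Step 1: Create iterator over [14, 6, 6, 6].
Step 2: next() consumes 14.
Step 3: next() returns 6.
Therefore result = 6.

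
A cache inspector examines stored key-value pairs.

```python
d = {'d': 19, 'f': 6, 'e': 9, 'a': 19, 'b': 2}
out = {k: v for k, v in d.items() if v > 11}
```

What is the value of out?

Step 1: Filter items where value > 11:
  'd': 19 > 11: kept
  'f': 6 <= 11: removed
  'e': 9 <= 11: removed
  'a': 19 > 11: kept
  'b': 2 <= 11: removed
Therefore out = {'d': 19, 'a': 19}.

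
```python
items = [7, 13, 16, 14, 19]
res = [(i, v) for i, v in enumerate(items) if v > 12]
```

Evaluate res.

Step 1: Filter enumerate([7, 13, 16, 14, 19]) keeping v > 12:
  (0, 7): 7 <= 12, excluded
  (1, 13): 13 > 12, included
  (2, 16): 16 > 12, included
  (3, 14): 14 > 12, included
  (4, 19): 19 > 12, included
Therefore res = [(1, 13), (2, 16), (3, 14), (4, 19)].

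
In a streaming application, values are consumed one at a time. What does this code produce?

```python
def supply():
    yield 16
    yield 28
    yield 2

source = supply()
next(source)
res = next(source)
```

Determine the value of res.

Step 1: supply() creates a generator.
Step 2: next(source) yields 16 (consumed and discarded).
Step 3: next(source) yields 28, assigned to res.
Therefore res = 28.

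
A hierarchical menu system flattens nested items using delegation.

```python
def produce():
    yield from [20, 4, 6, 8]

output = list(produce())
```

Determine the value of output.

Step 1: yield from delegates to the iterable, yielding each element.
Step 2: Collected values: [20, 4, 6, 8].
Therefore output = [20, 4, 6, 8].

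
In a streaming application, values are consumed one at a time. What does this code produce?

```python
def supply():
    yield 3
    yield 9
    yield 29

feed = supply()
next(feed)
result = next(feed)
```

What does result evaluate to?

Step 1: supply() creates a generator.
Step 2: next(feed) yields 3 (consumed and discarded).
Step 3: next(feed) yields 9, assigned to result.
Therefore result = 9.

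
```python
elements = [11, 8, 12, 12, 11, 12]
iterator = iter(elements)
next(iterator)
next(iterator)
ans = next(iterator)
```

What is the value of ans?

Step 1: Create iterator over [11, 8, 12, 12, 11, 12].
Step 2: next() consumes 11.
Step 3: next() consumes 8.
Step 4: next() returns 12.
Therefore ans = 12.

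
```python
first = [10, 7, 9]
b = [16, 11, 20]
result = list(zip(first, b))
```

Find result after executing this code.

Step 1: zip pairs elements at same index:
  Index 0: (10, 16)
  Index 1: (7, 11)
  Index 2: (9, 20)
Therefore result = [(10, 16), (7, 11), (9, 20)].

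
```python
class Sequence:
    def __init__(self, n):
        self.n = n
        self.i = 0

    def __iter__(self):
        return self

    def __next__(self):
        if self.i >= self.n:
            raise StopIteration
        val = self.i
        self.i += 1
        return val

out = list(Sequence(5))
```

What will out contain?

Step 1: Sequence(5) creates an iterator counting 0 to 4.
Step 2: list() consumes all values: [0, 1, 2, 3, 4].
Therefore out = [0, 1, 2, 3, 4].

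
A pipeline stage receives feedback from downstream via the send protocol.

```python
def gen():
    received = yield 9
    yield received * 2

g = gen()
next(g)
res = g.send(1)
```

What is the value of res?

Step 1: next(g) advances to first yield, producing 9.
Step 2: send(1) resumes, received = 1.
Step 3: yield received * 2 = 1 * 2 = 2.
Therefore res = 2.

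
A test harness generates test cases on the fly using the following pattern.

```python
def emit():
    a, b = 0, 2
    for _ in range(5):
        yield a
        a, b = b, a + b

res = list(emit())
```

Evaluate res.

Step 1: Fibonacci-like sequence starting with a=0, b=2:
  Iteration 1: yield a=0, then a,b = 2,2
  Iteration 2: yield a=2, then a,b = 2,4
  Iteration 3: yield a=2, then a,b = 4,6
  Iteration 4: yield a=4, then a,b = 6,10
  Iteration 5: yield a=6, then a,b = 10,16
Therefore res = [0, 2, 2, 4, 6].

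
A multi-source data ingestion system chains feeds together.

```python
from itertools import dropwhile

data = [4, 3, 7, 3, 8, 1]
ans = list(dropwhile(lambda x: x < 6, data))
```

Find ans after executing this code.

Step 1: dropwhile drops elements while < 6:
  4 < 6: dropped
  3 < 6: dropped
  7: kept (dropping stopped)
Step 2: Remaining elements kept regardless of condition.
Therefore ans = [7, 3, 8, 1].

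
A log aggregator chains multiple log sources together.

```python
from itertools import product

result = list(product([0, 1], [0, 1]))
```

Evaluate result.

Step 1: product([0, 1], [0, 1]) gives all pairs:
  (0, 0)
  (0, 1)
  (1, 0)
  (1, 1)
Therefore result = [(0, 0), (0, 1), (1, 0), (1, 1)].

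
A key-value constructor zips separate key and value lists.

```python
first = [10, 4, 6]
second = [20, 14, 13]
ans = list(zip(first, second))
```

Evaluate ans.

Step 1: zip pairs elements at same index:
  Index 0: (10, 20)
  Index 1: (4, 14)
  Index 2: (6, 13)
Therefore ans = [(10, 20), (4, 14), (6, 13)].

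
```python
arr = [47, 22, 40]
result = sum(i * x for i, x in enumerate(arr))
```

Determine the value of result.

Step 1: Compute i * x for each (i, x) in enumerate([47, 22, 40]):
  i=0, x=47: 0*47 = 0
  i=1, x=22: 1*22 = 22
  i=2, x=40: 2*40 = 80
Step 2: sum = 0 + 22 + 80 = 102.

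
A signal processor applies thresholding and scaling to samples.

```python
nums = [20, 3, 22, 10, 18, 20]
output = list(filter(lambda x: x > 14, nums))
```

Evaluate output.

Step 1: Filter elements > 14:
  20: kept
  3: removed
  22: kept
  10: removed
  18: kept
  20: kept
Therefore output = [20, 22, 18, 20].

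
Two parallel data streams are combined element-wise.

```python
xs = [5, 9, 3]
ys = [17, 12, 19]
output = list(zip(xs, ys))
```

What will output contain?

Step 1: zip pairs elements at same index:
  Index 0: (5, 17)
  Index 1: (9, 12)
  Index 2: (3, 19)
Therefore output = [(5, 17), (9, 12), (3, 19)].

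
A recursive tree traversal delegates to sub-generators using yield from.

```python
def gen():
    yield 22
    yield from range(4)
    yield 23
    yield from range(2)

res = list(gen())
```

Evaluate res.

Step 1: Trace yields in order:
  yield 22
  yield 0
  yield 1
  yield 2
  yield 3
  yield 23
  yield 0
  yield 1
Therefore res = [22, 0, 1, 2, 3, 23, 0, 1].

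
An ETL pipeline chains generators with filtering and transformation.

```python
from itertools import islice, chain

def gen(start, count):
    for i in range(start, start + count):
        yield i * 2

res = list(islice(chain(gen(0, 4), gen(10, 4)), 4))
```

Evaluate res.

Step 1: gen(0, 4) yields [0, 2, 4, 6].
Step 2: gen(10, 4) yields [20, 22, 24, 26].
Step 3: chain concatenates: [0, 2, 4, 6, 20, 22, 24, 26].
Step 4: islice takes first 4: [0, 2, 4, 6].
Therefore res = [0, 2, 4, 6].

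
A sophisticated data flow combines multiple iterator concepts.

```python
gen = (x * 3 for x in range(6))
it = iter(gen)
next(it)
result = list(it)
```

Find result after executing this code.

Step 1: Generator produces [0, 3, 6, 9, 12, 15].
Step 2: next(it) consumes first element (0).
Step 3: list(it) collects remaining: [3, 6, 9, 12, 15].
Therefore result = [3, 6, 9, 12, 15].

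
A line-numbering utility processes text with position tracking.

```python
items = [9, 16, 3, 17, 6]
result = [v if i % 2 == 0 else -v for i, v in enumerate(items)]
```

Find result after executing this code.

Step 1: For each (i, v), keep v if i is even, negate if odd:
  i=0 (even): keep 9
  i=1 (odd): negate to -16
  i=2 (even): keep 3
  i=3 (odd): negate to -17
  i=4 (even): keep 6
Therefore result = [9, -16, 3, -17, 6].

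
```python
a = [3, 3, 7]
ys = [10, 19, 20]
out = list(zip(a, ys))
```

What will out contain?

Step 1: zip pairs elements at same index:
  Index 0: (3, 10)
  Index 1: (3, 19)
  Index 2: (7, 20)
Therefore out = [(3, 10), (3, 19), (7, 20)].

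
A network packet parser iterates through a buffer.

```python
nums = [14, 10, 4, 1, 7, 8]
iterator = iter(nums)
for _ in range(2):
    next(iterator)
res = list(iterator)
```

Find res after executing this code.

Step 1: Create iterator over [14, 10, 4, 1, 7, 8].
Step 2: Advance 2 positions (consuming [14, 10]).
Step 3: list() collects remaining elements: [4, 1, 7, 8].
Therefore res = [4, 1, 7, 8].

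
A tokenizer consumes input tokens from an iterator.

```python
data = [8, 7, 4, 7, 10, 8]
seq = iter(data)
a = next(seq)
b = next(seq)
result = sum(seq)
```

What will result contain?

Step 1: Create iterator over [8, 7, 4, 7, 10, 8].
Step 2: a = next() = 8, b = next() = 7.
Step 3: sum() of remaining [4, 7, 10, 8] = 29.
Therefore result = 29.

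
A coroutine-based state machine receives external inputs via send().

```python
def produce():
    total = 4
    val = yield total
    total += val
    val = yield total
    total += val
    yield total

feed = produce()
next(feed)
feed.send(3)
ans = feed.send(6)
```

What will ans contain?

Step 1: next() -> yield total=4.
Step 2: send(3) -> val=3, total = 4+3 = 7, yield 7.
Step 3: send(6) -> val=6, total = 7+6 = 13, yield 13.
Therefore ans = 13.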